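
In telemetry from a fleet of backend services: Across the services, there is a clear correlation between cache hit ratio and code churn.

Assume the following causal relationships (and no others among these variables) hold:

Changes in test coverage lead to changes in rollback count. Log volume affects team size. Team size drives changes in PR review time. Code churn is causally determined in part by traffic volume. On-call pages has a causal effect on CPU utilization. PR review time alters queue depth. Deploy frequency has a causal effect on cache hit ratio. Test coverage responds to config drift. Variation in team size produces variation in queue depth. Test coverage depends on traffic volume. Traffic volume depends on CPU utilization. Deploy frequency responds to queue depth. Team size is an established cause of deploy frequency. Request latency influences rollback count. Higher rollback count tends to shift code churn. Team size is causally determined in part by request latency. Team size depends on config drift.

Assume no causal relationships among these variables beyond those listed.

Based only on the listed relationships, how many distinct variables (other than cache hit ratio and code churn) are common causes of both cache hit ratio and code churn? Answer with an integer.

2

The common causes are: config drift (to cache hit ratio via config drift → team size → deploy frequency → cache hit ratio; to code churn via config drift → test coverage → rollback count → code churn); request latency (to cache hit ratio via request latency → team size → deploy frequency → cache hit ratio; to code churn via request latency → rollback count → code churn).
Every other variable lacks a causal path to at least one of cache hit ratio and code churn.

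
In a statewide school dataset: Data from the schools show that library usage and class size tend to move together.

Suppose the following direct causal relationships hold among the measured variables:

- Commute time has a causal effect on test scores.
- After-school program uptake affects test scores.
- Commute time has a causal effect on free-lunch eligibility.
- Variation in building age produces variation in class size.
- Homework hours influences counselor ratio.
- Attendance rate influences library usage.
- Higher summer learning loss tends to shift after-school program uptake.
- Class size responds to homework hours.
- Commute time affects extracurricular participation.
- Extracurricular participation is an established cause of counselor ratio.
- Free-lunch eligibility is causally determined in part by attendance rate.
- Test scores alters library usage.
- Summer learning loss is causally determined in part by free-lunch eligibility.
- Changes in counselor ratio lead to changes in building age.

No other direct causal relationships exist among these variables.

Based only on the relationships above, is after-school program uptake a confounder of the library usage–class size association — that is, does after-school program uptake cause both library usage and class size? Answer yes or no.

After-school program uptake has no stated causal path to class size. A confounder must cause both variables, so after-school program uptake does not qualify.

no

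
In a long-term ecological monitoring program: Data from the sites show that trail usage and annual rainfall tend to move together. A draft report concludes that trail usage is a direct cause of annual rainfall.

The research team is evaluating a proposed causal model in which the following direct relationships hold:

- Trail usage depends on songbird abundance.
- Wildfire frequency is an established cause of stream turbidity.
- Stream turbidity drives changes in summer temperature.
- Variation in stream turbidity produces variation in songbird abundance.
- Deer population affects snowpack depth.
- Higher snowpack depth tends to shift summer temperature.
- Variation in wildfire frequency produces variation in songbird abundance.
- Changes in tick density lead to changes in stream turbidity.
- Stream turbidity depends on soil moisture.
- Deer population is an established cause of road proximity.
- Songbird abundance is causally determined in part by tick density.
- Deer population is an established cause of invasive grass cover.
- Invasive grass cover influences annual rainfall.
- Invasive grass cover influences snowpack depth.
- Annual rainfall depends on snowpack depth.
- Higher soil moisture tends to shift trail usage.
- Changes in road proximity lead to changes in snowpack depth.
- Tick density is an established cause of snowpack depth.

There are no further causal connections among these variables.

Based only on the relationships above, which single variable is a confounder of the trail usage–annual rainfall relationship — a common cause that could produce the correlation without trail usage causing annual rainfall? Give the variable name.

tick density

Tick density has a causal path to trail usage (tick density → songbird abundance → trail usage) and a separate causal path to annual rainfall (tick density → snowpack depth → annual rainfall), so it is a common cause of both.
No stated relationship gives trail usage a causal route to annual rainfall, so the correlation is explained by the shared upstream cause rather than a direct effect.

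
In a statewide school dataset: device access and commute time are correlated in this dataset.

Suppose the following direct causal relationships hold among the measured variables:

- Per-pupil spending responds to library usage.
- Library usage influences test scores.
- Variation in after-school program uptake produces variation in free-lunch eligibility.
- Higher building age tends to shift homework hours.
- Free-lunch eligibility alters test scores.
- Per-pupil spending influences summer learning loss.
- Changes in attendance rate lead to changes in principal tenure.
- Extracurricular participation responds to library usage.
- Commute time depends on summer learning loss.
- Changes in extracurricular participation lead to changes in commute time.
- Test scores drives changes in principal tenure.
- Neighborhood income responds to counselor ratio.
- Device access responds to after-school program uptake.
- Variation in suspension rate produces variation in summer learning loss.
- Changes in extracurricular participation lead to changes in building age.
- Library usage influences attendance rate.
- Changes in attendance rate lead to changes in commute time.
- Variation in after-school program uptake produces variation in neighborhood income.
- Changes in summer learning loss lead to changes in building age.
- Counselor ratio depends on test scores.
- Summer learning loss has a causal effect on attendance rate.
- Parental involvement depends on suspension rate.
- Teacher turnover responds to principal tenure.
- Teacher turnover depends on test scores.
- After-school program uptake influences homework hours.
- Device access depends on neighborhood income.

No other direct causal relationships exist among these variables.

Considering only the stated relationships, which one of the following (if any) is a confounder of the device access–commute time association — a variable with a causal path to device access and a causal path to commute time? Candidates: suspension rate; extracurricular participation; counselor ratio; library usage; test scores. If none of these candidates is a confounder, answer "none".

Library usage causes device access (library usage → test scores → counselor ratio → neighborhood income → device access) and also causes commute time (library usage → attendance rate → commute time); it is a common cause of both.
Each of the other candidates lacks a causal path to at least one of device access and commute time, so they do not confound the relationship.

library usage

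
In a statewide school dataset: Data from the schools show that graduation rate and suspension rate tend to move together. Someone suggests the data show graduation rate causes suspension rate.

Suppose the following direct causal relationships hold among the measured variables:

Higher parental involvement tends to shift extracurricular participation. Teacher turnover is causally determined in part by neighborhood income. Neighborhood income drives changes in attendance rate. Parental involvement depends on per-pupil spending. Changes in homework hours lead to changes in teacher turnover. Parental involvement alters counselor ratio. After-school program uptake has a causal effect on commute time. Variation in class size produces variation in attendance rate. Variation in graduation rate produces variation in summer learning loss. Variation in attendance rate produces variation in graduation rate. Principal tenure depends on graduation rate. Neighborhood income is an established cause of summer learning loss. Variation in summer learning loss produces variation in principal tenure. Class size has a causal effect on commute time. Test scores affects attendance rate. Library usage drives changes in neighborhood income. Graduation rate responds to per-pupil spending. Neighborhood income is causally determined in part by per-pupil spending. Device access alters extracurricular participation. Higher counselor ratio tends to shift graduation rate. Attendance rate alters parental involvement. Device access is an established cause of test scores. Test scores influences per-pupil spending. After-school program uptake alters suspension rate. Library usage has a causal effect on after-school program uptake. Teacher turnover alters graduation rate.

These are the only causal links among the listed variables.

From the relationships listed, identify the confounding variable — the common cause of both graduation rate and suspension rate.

library usage

Library usage has a causal path to graduation rate (library usage → neighborhood income → attendance rate → graduation rate) and a separate causal path to suspension rate (library usage → after-school program uptake → suspension rate), so it is a common cause of both.
No stated relationship gives graduation rate a causal route to suspension rate, so the correlation is explained by the shared upstream cause rather than a direct effect.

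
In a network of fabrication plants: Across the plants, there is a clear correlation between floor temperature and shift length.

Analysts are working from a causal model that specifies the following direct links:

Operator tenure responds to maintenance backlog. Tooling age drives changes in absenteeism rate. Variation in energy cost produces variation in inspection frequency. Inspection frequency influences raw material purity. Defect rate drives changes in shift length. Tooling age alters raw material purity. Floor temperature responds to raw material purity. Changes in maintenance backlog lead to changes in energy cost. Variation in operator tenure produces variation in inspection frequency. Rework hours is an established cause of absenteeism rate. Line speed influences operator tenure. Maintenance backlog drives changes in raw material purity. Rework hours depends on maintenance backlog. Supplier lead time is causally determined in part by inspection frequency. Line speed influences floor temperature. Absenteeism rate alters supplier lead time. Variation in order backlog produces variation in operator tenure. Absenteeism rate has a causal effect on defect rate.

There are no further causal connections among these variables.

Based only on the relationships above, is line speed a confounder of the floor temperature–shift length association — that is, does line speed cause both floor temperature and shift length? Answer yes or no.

Line speed has no stated causal path to shift length. A confounder must cause both variables, so line speed does not qualify.

no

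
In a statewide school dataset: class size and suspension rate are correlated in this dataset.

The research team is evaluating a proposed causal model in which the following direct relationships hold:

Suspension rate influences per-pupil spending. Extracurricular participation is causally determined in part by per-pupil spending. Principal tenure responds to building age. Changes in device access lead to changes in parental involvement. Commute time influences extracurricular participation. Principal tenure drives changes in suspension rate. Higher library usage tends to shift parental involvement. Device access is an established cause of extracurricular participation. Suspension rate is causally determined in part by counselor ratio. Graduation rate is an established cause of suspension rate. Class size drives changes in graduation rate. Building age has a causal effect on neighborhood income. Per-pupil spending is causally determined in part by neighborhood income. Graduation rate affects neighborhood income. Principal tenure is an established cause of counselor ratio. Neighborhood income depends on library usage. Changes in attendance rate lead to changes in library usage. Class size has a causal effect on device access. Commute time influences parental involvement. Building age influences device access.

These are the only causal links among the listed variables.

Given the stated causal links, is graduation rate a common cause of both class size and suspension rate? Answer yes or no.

Graduation rate has no stated causal path to class size. A confounder must cause both variables, so graduation rate does not qualify.

no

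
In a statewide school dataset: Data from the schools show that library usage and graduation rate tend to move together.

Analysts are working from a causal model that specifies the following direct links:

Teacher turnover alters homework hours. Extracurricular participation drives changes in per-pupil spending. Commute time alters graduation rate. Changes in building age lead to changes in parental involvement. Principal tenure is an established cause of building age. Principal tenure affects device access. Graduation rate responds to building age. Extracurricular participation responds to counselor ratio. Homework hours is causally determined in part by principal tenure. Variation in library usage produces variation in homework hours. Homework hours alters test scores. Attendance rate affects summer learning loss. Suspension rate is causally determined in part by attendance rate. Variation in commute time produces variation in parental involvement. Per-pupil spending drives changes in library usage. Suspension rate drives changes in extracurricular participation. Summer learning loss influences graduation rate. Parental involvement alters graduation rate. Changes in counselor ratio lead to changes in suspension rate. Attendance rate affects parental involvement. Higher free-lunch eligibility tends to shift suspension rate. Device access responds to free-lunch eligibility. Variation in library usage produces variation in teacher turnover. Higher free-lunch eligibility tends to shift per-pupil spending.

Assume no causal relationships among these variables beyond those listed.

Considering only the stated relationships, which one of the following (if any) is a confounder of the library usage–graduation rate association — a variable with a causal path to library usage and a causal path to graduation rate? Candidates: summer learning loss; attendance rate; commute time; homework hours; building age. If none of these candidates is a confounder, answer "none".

attendance rate

Attendance rate causes library usage (attendance rate → suspension rate → extracurricular participation → per-pupil spending → library usage) and also causes graduation rate (attendance rate → parental involvement → graduation rate); it is a common cause of both.
Each of the other candidates lacks a causal path to at least one of library usage and graduation rate, so they do not confound the relationship.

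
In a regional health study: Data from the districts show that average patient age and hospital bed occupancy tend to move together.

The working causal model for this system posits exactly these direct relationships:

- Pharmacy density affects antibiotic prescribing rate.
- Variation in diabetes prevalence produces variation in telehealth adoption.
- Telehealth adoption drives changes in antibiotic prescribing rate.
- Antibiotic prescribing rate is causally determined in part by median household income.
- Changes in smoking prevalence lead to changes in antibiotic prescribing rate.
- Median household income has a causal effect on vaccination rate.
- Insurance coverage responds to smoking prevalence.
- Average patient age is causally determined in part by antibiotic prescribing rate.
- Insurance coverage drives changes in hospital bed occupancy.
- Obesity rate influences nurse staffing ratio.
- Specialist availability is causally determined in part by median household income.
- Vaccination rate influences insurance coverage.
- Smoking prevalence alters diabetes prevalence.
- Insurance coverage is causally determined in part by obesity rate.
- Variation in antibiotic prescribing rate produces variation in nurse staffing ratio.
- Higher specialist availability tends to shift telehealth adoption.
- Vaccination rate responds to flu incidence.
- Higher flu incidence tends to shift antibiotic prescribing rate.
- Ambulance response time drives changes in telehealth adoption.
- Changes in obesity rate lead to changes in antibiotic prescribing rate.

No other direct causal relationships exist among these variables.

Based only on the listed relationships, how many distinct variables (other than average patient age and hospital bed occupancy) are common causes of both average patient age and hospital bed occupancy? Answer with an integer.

The common causes are: flu incidence (to average patient age via flu incidence → antibiotic prescribing rate → average patient age; to hospital bed occupancy via flu incidence → vaccination rate → insurance coverage → hospital bed occupancy); median household income (to average patient age via median household income → antibiotic prescribing rate → average patient age; to hospital bed occupancy via median household income → vaccination rate → insurance coverage → hospital bed occupancy); obesity rate (to average patient age via obesity rate → antibiotic prescribing rate → average patient age; to hospital bed occupancy via obesity rate → insurance coverage → hospital bed occupancy); smoking prevalence (to average patient age via smoking prevalence → antibiotic prescribing rate → average patient age; to hospital bed occupancy via smoking prevalence → insurance coverage → hospital bed occupancy).
Every other variable lacks a causal path to at least one of average patient age and hospital bed occupancy.

4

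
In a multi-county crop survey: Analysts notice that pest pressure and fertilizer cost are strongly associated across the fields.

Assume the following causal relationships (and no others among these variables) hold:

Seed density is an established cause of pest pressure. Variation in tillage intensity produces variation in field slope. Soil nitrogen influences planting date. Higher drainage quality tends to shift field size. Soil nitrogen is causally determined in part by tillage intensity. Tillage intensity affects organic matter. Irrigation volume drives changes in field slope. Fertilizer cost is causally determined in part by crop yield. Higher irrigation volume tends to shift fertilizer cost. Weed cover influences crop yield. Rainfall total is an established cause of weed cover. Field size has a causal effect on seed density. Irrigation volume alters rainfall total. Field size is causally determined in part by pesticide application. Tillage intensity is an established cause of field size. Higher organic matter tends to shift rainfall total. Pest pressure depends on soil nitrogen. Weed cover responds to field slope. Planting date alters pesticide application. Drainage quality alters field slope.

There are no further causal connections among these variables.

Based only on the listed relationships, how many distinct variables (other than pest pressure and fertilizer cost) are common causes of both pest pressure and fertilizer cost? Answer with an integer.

2

The common causes are: drainage quality (to pest pressure via drainage quality → field size → seed density → pest pressure; to fertilizer cost via drainage quality → field slope → weed cover → crop yield → fertilizer cost); tillage intensity (to pest pressure via tillage intensity → soil nitrogen → pest pressure; to fertilizer cost via tillage intensity → field slope → weed cover → crop yield → fertilizer cost).
Every other variable lacks a causal path to at least one of pest pressure and fertilizer cost.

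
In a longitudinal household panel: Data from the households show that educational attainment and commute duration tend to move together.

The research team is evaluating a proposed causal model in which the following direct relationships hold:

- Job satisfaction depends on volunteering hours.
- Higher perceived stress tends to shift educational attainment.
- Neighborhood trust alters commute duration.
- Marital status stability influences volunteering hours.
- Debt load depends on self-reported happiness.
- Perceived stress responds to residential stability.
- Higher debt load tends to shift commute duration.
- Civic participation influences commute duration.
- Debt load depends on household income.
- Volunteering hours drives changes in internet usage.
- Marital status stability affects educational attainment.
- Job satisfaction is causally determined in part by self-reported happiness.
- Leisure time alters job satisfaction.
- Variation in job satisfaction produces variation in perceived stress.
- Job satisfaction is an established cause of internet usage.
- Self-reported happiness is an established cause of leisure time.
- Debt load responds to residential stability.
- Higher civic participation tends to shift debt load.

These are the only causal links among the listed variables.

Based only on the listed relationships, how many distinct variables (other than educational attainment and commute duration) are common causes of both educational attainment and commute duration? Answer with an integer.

The common causes are: residential stability (to educational attainment via residential stability → perceived stress → educational attainment; to commute duration via residential stability → debt load → commute duration); self-reported happiness (to educational attainment via self-reported happiness → job satisfaction → perceived stress → educational attainment; to commute duration via self-reported happiness → debt load → commute duration).
Every other variable lacks a causal path to at least one of educational attainment and commute duration.

2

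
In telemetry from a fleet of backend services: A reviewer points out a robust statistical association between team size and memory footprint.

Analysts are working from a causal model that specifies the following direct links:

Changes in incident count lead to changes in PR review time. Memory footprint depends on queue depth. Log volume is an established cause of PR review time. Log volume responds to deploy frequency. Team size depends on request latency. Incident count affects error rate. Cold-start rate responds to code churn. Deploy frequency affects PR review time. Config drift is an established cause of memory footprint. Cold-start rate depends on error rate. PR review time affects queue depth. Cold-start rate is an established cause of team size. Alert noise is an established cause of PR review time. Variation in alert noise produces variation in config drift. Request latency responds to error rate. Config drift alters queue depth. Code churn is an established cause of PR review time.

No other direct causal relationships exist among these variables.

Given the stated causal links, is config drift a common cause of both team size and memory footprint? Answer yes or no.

Config drift has no stated causal path to team size. A confounder must cause both variables, so config drift does not qualify.

no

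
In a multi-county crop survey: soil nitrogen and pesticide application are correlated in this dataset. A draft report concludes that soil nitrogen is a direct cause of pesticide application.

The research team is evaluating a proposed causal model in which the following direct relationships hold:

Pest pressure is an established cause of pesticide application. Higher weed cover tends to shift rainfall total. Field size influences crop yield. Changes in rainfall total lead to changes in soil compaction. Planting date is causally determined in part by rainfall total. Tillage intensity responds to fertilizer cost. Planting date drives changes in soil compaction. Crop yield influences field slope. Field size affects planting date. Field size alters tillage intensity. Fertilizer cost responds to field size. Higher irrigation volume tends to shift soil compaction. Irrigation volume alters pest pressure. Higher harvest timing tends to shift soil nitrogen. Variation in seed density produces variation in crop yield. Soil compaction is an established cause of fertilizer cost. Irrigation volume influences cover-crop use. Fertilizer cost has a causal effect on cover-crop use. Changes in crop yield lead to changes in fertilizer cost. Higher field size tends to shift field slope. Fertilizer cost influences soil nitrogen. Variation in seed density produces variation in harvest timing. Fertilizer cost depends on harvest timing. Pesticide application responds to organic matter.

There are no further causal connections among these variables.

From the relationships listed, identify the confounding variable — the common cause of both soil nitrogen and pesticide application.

irrigation volume

Irrigation volume has a causal path to soil nitrogen (irrigation volume → soil compaction → fertilizer cost → soil nitrogen) and a separate causal path to pesticide application (irrigation volume → pest pressure → pesticide application), so it is a common cause of both.
No stated relationship gives soil nitrogen a causal route to pesticide application, so the correlation is explained by the shared upstream cause rather than a direct effect.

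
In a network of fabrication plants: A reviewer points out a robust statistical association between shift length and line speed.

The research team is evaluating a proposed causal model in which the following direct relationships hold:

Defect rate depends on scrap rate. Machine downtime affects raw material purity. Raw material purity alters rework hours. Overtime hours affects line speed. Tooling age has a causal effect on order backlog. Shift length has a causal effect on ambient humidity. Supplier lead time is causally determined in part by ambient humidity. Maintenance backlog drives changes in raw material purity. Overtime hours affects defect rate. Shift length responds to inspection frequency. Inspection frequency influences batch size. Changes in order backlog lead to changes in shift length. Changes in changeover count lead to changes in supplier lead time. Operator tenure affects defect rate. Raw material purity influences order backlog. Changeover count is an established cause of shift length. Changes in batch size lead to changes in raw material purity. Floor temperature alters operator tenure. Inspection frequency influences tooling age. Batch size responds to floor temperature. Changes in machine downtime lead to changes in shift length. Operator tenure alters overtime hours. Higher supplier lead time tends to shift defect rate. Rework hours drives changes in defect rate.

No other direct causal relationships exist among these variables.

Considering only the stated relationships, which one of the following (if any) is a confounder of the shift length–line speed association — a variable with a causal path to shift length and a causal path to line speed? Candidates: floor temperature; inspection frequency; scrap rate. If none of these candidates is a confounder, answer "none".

Floor temperature causes shift length (floor temperature → batch size → raw material purity → order backlog → shift length) and also causes line speed (floor temperature → operator tenure → overtime hours → line speed); it is a common cause of both.
Each of the other candidates lacks a causal path to at least one of shift length and line speed, so they do not confound the relationship.

floor temperature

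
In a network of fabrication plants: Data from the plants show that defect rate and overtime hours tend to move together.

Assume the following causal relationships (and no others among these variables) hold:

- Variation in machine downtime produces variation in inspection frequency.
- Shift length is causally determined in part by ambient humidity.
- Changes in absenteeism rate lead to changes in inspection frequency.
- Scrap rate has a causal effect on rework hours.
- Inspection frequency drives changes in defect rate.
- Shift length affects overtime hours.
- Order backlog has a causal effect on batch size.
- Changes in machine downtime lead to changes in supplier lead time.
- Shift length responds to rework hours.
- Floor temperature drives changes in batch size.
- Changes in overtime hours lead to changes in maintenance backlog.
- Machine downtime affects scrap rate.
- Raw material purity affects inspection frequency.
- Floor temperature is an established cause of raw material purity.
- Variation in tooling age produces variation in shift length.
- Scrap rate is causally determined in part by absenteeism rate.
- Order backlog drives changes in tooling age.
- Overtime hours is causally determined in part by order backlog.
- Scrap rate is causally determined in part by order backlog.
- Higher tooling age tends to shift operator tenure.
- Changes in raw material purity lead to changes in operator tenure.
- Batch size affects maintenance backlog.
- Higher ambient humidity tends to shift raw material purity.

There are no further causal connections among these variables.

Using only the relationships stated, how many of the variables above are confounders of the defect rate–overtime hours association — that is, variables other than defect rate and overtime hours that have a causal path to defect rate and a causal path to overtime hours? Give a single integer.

3

The common causes are: absenteeism rate (to defect rate via absenteeism rate → inspection frequency → defect rate; to overtime hours via absenteeism rate → scrap rate → rework hours → shift length → overtime hours); ambient humidity (to defect rate via ambient humidity → raw material purity → inspection frequency → defect rate; to overtime hours via ambient humidity → shift length → overtime hours); machine downtime (to defect rate via machine downtime → inspection frequency → defect rate; to overtime hours via machine downtime → scrap rate → rework hours → shift length → overtime hours).
Every other variable lacks a causal path to at least one of defect rate and overtime hours.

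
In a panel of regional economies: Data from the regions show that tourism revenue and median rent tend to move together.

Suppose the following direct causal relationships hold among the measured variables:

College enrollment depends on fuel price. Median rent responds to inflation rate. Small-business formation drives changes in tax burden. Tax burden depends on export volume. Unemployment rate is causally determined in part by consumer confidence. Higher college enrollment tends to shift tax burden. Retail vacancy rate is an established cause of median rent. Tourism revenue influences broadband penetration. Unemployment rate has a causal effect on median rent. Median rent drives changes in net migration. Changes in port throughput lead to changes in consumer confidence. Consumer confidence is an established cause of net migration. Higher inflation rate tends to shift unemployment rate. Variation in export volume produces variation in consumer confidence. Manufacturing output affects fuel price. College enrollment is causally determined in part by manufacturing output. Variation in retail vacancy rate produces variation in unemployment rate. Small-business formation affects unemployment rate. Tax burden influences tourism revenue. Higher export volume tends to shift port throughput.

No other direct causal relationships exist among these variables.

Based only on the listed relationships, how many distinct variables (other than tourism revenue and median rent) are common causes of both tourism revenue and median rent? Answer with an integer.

2

The common causes are: export volume (to tourism revenue via export volume → tax burden → tourism revenue; to median rent via export volume → consumer confidence → unemployment rate → median rent); small-business formation (to tourism revenue via small-business formation → tax burden → tourism revenue; to median rent via small-business formation → unemployment rate → median rent).
Every other variable lacks a causal path to at least one of tourism revenue and median rent.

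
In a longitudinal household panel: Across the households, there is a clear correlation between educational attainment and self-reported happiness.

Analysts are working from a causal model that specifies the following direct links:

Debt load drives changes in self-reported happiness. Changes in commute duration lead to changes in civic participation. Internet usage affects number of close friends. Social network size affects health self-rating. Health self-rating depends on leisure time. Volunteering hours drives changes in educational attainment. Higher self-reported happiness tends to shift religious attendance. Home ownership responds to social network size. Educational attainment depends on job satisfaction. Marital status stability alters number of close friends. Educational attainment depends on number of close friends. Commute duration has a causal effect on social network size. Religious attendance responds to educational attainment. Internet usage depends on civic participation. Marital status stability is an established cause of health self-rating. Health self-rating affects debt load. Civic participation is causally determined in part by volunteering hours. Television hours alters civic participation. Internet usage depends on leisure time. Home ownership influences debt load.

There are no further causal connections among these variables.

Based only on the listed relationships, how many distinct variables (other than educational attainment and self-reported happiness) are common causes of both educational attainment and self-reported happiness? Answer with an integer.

3

The common causes are: commute duration (to educational attainment via commute duration → civic participation → internet usage → number of close friends → educational attainment; to self-reported happiness via commute duration → social network size → home ownership → debt load → self-reported happiness); leisure time (to educational attainment via leisure time → internet usage → number of close friends → educational attainment; to self-reported happiness via leisure time → health self-rating → debt load → self-reported happiness); marital status stability (to educational attainment via marital status stability → number of close friends → educational attainment; to self-reported happiness via marital status stability → health self-rating → debt load → self-reported happiness).
Every other variable lacks a causal path to at least one of educational attainment and self-reported happiness.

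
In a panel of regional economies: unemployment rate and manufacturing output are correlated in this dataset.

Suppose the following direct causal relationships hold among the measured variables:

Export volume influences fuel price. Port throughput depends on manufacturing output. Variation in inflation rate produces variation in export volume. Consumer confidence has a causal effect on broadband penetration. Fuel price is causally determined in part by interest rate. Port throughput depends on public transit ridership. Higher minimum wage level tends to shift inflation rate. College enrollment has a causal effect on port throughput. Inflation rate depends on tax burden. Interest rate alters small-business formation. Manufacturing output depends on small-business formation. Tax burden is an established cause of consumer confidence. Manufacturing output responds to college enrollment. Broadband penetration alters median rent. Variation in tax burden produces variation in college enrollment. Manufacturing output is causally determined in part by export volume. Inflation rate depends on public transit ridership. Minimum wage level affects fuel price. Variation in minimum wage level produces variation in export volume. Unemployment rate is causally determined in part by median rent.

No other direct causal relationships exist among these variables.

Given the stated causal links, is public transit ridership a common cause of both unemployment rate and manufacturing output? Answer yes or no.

no

Public transit ridership has no stated causal path to unemployment rate. A confounder must cause both variables, so public transit ridership does not qualify.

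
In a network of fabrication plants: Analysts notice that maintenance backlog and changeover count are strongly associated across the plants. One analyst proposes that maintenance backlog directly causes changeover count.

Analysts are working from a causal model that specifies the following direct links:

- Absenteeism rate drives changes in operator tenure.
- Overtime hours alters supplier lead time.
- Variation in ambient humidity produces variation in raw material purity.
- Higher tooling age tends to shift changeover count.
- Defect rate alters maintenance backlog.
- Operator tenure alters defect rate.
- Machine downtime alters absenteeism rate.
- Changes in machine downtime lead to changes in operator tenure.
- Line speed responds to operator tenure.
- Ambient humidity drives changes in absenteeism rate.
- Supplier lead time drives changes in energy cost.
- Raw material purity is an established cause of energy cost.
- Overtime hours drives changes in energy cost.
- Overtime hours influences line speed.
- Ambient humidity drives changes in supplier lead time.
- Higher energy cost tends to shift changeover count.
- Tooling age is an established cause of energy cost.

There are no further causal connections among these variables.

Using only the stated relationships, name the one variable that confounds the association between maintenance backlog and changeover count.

ambient humidity

Ambient humidity has a causal path to maintenance backlog (ambient humidity → absenteeism rate → operator tenure → defect rate → maintenance backlog) and a separate causal path to changeover count (ambient humidity → supplier lead time → energy cost → changeover count), so it is a common cause of both.
No stated relationship gives maintenance backlog a causal route to changeover count, so the correlation is explained by the shared upstream cause rather than a direct effect.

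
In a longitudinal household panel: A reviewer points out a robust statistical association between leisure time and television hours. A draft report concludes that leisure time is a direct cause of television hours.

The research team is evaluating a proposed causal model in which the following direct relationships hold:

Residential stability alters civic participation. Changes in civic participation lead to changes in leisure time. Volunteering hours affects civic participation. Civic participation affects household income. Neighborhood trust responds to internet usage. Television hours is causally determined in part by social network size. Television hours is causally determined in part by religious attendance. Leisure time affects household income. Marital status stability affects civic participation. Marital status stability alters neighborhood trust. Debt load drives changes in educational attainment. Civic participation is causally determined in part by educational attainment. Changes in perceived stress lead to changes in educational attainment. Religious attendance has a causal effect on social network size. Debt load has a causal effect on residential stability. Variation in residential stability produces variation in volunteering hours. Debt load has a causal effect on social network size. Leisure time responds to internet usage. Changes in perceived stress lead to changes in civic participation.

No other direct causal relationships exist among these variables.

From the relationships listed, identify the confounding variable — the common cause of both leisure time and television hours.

Debt load has a causal path to leisure time (debt load → educational attainment → civic participation → leisure time) and a separate causal path to television hours (debt load → social network size → television hours), so it is a common cause of both.
No stated relationship gives leisure time a causal route to television hours, so the correlation is explained by the shared upstream cause rather than a direct effect.

debt load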